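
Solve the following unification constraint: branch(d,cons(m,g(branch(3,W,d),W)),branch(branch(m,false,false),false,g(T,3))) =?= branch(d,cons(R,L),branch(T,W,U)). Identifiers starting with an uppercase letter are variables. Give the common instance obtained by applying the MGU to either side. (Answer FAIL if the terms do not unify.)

branch(d,cons(m,g(branch(3,false,d),false)),branch(branch(m,false,false),false,g(branch(m,false,false),3)))

Decompose branch/3: d =?= d,  cons(m,g(branch(3,W,d),W)) =?= cons(R,L),  branch(branch(m,false,false),false,g(T,3)) =?= branch(T,W,U).
Delete trivial equation d =?= d.
Decompose cons/2: m =?= R,  g(branch(3,W,d),W) =?= L.
Bind R := m; no other remaining equation mentions R.
Bind L := g(branch(3,W,d),W); no other remaining equation mentions L.
Decompose branch/3: branch(m,false,false) =?= T,  false =?= W,  g(T,3) =?= U.
Bind T := branch(m,false,false); substituting into the one remaining equation that mentions T gives: g(branch(m,false,false),3) =?= U.
Bind W := false; no other remaining equation mentions W. Substituting into the earlier binding gives L := g(branch(3,false,d),false).
Bind U := g(branch(m,false,false),3).
Applying the MGU to either side gives branch(d,cons(m,g(branch(3,false,d),false)),branch(branch(m,false,false),false,g(branch(m,false,false),3))).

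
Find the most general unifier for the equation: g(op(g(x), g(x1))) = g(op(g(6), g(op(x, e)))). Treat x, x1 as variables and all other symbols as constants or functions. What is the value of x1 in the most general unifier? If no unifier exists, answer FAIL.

Decompose g/1: op(g(x), g(x1)) = op(g(6), g(op(x, e))).
Decompose op/2: g(x) = g(6),  g(x1) = g(op(x, e)).
Decompose g/1: x = 6.
Bind x := 6; substituting into the remaining equation gives: g(x1) = g(op(6, e)).
Decompose g/1: x1 = op(6, e).
Bind x1 := op(6, e).
MGU = { x := 6, x1 := op(6, e) }, so x1 := op(6, e).

op(6, e)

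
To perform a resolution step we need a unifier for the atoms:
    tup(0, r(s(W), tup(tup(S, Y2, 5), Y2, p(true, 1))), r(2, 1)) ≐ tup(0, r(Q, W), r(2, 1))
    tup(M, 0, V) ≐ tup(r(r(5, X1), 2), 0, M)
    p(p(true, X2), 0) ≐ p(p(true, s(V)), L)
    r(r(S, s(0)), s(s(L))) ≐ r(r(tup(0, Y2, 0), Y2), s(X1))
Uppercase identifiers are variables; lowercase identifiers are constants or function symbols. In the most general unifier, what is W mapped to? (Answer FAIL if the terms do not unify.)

tup(tup(tup(0, s(0), 0), s(0), 5), s(0), p(true, 1))

Decompose tup/3: 0 ≐ 0,  r(s(W), tup(tup(S, Y2, 5), Y2, p(true, 1))) ≐ r(Q, W),  r(2, 1) ≐ r(2, 1).
Delete trivial equation 0 ≐ 0.
Decompose r/2: s(W) ≐ Q,  tup(tup(S, Y2, 5), Y2, p(true, 1)) ≐ W.
Bind Q := s(W); no other remaining equation mentions Q.
Bind W := tup(tup(S, Y2, 5), Y2, p(true, 1)); no other remaining equation mentions W. Substituting into the earlier binding gives Q := s(tup(tup(S, Y2, 5), Y2, p(true, 1))).
Delete trivial equation r(2, 1) ≐ r(2, 1).
Decompose tup/3: M ≐ r(r(5, X1), 2),  0 ≐ 0,  V ≐ M.
Bind M := r(r(5, X1), 2); substituting into the one remaining equation that mentions M gives: V ≐ r(r(5, X1), 2).
Delete trivial equation 0 ≐ 0.
Bind V := r(r(5, X1), 2); substituting into the one remaining equation that mentions V gives: p(p(true, X2), 0) ≐ p(p(true, s(r(r(5, X1), 2))), L).
Decompose p/2: p(true, X2) ≐ p(true, s(r(r(5, X1), 2))),  0 ≐ L.
Decompose p/2: true ≐ true,  X2 ≐ s(r(r(5, X1), 2)).
Delete trivial equation true ≐ true.
Bind X2 := s(r(r(5, X1), 2)); no other remaining equation mentions X2.
Bind L := 0; substituting into the remaining equation gives: r(r(S, s(0)), s(s(0))) ≐ r(r(tup(0, Y2, 0), Y2), s(X1)).
Decompose r/2: r(S, s(0)) ≐ r(tup(0, Y2, 0), Y2),  s(s(0)) ≐ s(X1).
Decompose r/2: S ≐ tup(0, Y2, 0),  s(0) ≐ Y2.
Bind S := tup(0, Y2, 0); no other remaining equation mentions S. Substituting into the earlier bindings gives Q := s(tup(tup(tup(0, Y2, 0), Y2, 5), Y2, p(true, 1))), W := tup(tup(tup(0, Y2, 0), Y2, 5), Y2, p(true, 1)).
Bind Y2 := s(0); no other remaining equation mentions Y2. Substituting into the earlier bindings gives Q := s(tup(tup(tup(0, s(0), 0), s(0), 5), s(0), p(true, 1))), W := tup(tup(tup(0, s(0), 0), s(0), 5), s(0), p(true, 1)), S := tup(0, s(0), 0).
Decompose s/1: s(0) ≐ X1.
Bind X1 := s(0). Substituting into the earlier bindings gives M := r(r(5, s(0)), 2), V := r(r(5, s(0)), 2), X2 := s(r(r(5, s(0)), 2)).
MGU = { Q -> s(tup(tup(tup(0, s(0), 0), s(0), 5), s(0), p(true, 1))), W -> tup(tup(tup(0, s(0), 0), s(0), 5), s(0), p(true, 1)), M -> r(r(5, s(0)), 2), V -> r(r(5, s(0)), 2), X2 -> s(r(r(5, s(0)), 2)), L -> 0, S -> tup(0, s(0), 0), Y2 -> s(0), X1 -> s(0) }, so W -> tup(tup(tup(0, s(0), 0), s(0), 5), s(0), p(true, 1)).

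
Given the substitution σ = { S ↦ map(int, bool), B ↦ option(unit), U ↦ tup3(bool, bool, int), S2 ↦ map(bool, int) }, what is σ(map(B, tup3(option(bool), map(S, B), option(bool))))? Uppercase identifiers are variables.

map(option(unit), tup3(option(bool), map(map(int, bool), option(unit)), option(bool)))

Replace each occurrence of S with map(int, bool).
Replace each occurrence of B with option(unit).
Result: map(option(unit), tup3(option(bool), map(map(int, bool), option(unit)), option(bool))).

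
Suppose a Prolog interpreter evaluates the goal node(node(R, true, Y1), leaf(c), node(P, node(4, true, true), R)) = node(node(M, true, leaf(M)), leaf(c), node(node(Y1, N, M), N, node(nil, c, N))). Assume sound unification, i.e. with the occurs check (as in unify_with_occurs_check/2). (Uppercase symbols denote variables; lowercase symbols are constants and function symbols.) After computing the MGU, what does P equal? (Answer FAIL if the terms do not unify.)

Decompose node/3: node(R, true, Y1) = node(M, true, leaf(M)),  leaf(c) = leaf(c),  node(P, node(4, true, true), R) = node(node(Y1, N, M), N, node(nil, c, N)).
Decompose node/3: R = M,  true = true,  Y1 = leaf(M).
Bind R := M; substituting into the one remaining equation that mentions R gives: node(P, node(4, true, true), M) = node(node(Y1, N, M), N, node(nil, c, N)).
Delete trivial equation true = true.
Bind Y1 := leaf(M); substituting into the one remaining equation that mentions Y1 gives: node(P, node(4, true, true), M) = node(node(leaf(M), N, M), N, node(nil, c, N)).
Delete trivial equation leaf(c) = leaf(c).
Decompose node/3: P = node(leaf(M), N, M),  node(4, true, true) = N,  M = node(nil, c, N).
Bind P := node(leaf(M), N, M); no other remaining equation mentions P.
Bind N := node(4, true, true); substituting into the remaining equation gives: M = node(nil, c, node(4, true, true)). Substituting into the earlier binding gives P := node(leaf(M), node(4, true, true), M).
Bind M := node(nil, c, node(4, true, true)). Substituting into the earlier bindings gives R := node(nil, c, node(4, true, true)), Y1 := leaf(node(nil, c, node(4, true, true))), P := node(leaf(node(nil, c, node(4, true, true))), node(4, true, true), node(nil, c, node(4, true, true))).
MGU = { R ↦ node(nil, c, node(4, true, true)), Y1 ↦ leaf(node(nil, c, node(4, true, true))), P ↦ node(leaf(node(nil, c, node(4, true, true))), node(4, true, true), node(nil, c, node(4, true, true))), N ↦ node(4, true, true), M ↦ node(nil, c, node(4, true, true)) }, so P ↦ node(leaf(node(nil, c, node(4, true, true))), node(4, true, true), node(nil, c, node(4, true, true))).

node(leaf(node(nil, c, node(4, true, true))), node(4, true, true), node(nil, c, node(4, true, true)))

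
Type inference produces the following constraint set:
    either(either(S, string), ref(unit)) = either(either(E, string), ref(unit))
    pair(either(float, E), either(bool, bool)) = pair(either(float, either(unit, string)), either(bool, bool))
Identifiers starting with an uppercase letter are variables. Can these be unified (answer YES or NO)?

Decompose either/2: either(S, string) = either(E, string),  ref(unit) = ref(unit).
Decompose either/2: S = E,  string = string.
Bind S := E; no other remaining equation mentions S.
Delete trivial equation string = string.
Delete trivial equation ref(unit) = ref(unit).
Decompose pair/2: either(float, E) = either(float, either(unit, string)),  either(bool, bool) = either(bool, bool).
Decompose either/2: float = float,  E = either(unit, string).
Delete trivial equation float = float.
Bind E := either(unit, string); no other remaining equation mentions E. Substituting into the earlier binding gives S := either(unit, string).
Delete trivial equation either(bool, bool) = either(bool, bool).
No equations remain and no clash or occurs-check failure arose, so a unifier exists.

YES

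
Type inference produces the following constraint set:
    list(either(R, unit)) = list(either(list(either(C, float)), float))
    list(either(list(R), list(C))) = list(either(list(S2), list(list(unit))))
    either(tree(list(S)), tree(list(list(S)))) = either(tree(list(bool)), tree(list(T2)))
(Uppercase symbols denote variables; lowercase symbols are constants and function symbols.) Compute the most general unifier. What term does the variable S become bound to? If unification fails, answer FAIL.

FAIL

Decompose list/1: either(R, unit) = either(list(either(C, float)), float).
Decompose either/2: R = list(either(C, float)),  unit = float.
Bind R := list(either(C, float)); substituting into the one remaining equation that mentions R gives: list(either(list(list(either(C, float))), list(C))) = list(either(list(S2), list(list(unit)))).
Clash: constants unit and float differ; no unifier exists.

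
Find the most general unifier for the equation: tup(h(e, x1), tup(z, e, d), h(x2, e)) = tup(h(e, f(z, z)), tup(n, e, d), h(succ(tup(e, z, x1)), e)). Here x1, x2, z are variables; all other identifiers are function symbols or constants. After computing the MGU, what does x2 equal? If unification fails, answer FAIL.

succ(tup(e, n, f(n, n)))

Decompose tup/3: h(e, x1) = h(e, f(z, z)),  tup(z, e, d) = tup(n, e, d),  h(x2, e) = h(succ(tup(e, z, x1)), e).
Decompose h/2: e = e,  x1 = f(z, z).
Delete trivial equation e = e.
Bind x1 := f(z, z); substituting into the one remaining equation that mentions x1 gives: h(x2, e) = h(succ(tup(e, z, f(z, z))), e).
Decompose tup/3: z = n,  e = e,  d = d.
Bind z := n; substituting into the one remaining equation that mentions z gives: h(x2, e) = h(succ(tup(e, n, f(n, n))), e). Substituting into the earlier binding gives x1 := f(n, n).
Delete trivial equation e = e.
Delete trivial equation d = d.
Decompose h/2: x2 = succ(tup(e, n, f(n, n))),  e = e.
Bind x2 := succ(tup(e, n, f(n, n))); no other remaining equation mentions x2.
Delete trivial equation e = e.
MGU = { x1 -> f(n, n), z -> n, x2 -> succ(tup(e, n, f(n, n))) }, so x2 -> succ(tup(e, n, f(n, n))).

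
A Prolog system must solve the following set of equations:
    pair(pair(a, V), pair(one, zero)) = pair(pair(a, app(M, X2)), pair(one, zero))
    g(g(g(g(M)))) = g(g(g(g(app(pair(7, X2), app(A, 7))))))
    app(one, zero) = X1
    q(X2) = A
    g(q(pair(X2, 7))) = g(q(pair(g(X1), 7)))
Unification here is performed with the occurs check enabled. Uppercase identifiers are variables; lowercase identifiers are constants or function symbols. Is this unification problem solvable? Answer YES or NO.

Decompose pair/2: pair(a, V) = pair(a, app(M, X2)),  pair(one, zero) = pair(one, zero).
Decompose pair/2: a = a,  V = app(M, X2).
Delete trivial equation a = a.
Bind V := app(M, X2); no other remaining equation mentions V.
Delete trivial equation pair(one, zero) = pair(one, zero).
Decompose g/1: g(g(g(M))) = g(g(g(app(pair(7, X2), app(A, 7))))).
Decompose g/1: g(g(M)) = g(g(app(pair(7, X2), app(A, 7)))).
Decompose g/1: g(M) = g(app(pair(7, X2), app(A, 7))).
Decompose g/1: M = app(pair(7, X2), app(A, 7)).
Bind M := app(pair(7, X2), app(A, 7)); no other remaining equation mentions M. Substituting into the earlier binding gives V := app(app(pair(7, X2), app(A, 7)), X2).
Bind X1 := app(one, zero); substituting into the one remaining equation that mentions X1 gives: g(q(pair(X2, 7))) = g(q(pair(g(app(one, zero)), 7))).
Bind A := q(X2); no other remaining equation mentions A. Substituting into the earlier bindings gives V := app(app(pair(7, X2), app(q(X2), 7)), X2), M := app(pair(7, X2), app(q(X2), 7)).
Decompose g/1: q(pair(X2, 7)) = q(pair(g(app(one, zero)), 7)).
Decompose q/1: pair(X2, 7) = pair(g(app(one, zero)), 7).
Decompose pair/2: X2 = g(app(one, zero)),  7 = 7.
Bind X2 := g(app(one, zero)); no other remaining equation mentions X2. Substituting into the earlier bindings gives V := app(app(pair(7, g(app(one, zero))), app(q(g(app(one, zero))), 7)), g(app(one, zero))), M := app(pair(7, g(app(one, zero))), app(q(g(app(one, zero))), 7)), A := q(g(app(one, zero))).
Delete trivial equation 7 = 7.
No equations remain and no clash or occurs-check failure arose, so a unifier exists.

YES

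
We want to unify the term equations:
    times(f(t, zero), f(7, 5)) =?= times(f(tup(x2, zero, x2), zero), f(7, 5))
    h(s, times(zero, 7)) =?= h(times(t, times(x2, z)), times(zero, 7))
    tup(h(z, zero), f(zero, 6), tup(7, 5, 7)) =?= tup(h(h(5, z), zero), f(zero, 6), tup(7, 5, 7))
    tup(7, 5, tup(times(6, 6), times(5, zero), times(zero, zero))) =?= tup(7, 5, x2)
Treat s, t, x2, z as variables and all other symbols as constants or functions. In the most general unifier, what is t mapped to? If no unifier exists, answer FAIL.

Decompose times/2: f(t, zero) =?= f(tup(x2, zero, x2), zero),  f(7, 5) =?= f(7, 5).
Decompose f/2: t =?= tup(x2, zero, x2),  zero =?= zero.
Bind t := tup(x2, zero, x2); substituting into the one remaining equation that mentions t gives: h(s, times(zero, 7)) =?= h(times(tup(x2, zero, x2), times(x2, z)), times(zero, 7)).
Delete trivial equation zero =?= zero.
Delete trivial equation f(7, 5) =?= f(7, 5).
Decompose h/2: s =?= times(tup(x2, zero, x2), times(x2, z)),  times(zero, 7) =?= times(zero, 7).
Bind s := times(tup(x2, zero, x2), times(x2, z)); no other remaining equation mentions s.
Delete trivial equation times(zero, 7) =?= times(zero, 7).
Decompose tup/3: h(z, zero) =?= h(h(5, z), zero),  f(zero, 6) =?= f(zero, 6),  tup(7, 5, 7) =?= tup(7, 5, 7).
Decompose h/2: z =?= h(5, z),  zero =?= zero.
Occurs check fails: z occurs in h(5, z); the equation z =?= h(5, z) has no finite solution.

FAIL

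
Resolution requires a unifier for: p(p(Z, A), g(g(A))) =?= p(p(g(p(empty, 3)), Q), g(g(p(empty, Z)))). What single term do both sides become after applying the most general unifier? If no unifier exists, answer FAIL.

p(p(g(p(empty, 3)), p(empty, g(p(empty, 3)))), g(g(p(empty, g(p(empty, 3))))))

Decompose p/2: p(Z, A) =?= p(g(p(empty, 3)), Q),  g(g(A)) =?= g(g(p(empty, Z))).
Decompose p/2: Z =?= g(p(empty, 3)),  A =?= Q.
Bind Z := g(p(empty, 3)); substituting into the one remaining equation that mentions Z gives: g(g(A)) =?= g(g(p(empty, g(p(empty, 3))))).
Bind A := Q; substituting into the remaining equation gives: g(g(Q)) =?= g(g(p(empty, g(p(empty, 3))))).
Decompose g/1: g(Q) =?= g(p(empty, g(p(empty, 3)))).
Decompose g/1: Q =?= p(empty, g(p(empty, 3))).
Bind Q := p(empty, g(p(empty, 3))). Substituting into the earlier binding gives A := p(empty, g(p(empty, 3))).
Applying the MGU to either side gives p(p(g(p(empty, 3)), p(empty, g(p(empty, 3)))), g(g(p(empty, g(p(empty, 3)))))).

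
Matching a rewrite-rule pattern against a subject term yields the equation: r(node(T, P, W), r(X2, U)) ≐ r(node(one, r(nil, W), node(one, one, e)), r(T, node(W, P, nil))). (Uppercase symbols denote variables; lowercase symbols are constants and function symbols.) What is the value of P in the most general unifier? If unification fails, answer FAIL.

Decompose r/2: node(T, P, W) ≐ node(one, r(nil, W), node(one, one, e)),  r(X2, U) ≐ r(T, node(W, P, nil)).
Decompose node/3: T ≐ one,  P ≐ r(nil, W),  W ≐ node(one, one, e).
Bind T := one; substituting into the one remaining equation that mentions T gives: r(X2, U) ≐ r(one, node(W, P, nil)).
Bind P := r(nil, W); substituting into the one remaining equation that mentions P gives: r(X2, U) ≐ r(one, node(W, r(nil, W), nil)).
Bind W := node(one, one, e); substituting into the remaining equation gives: r(X2, U) ≐ r(one, node(node(one, one, e), r(nil, node(one, one, e)), nil)). Substituting into the earlier binding gives P := r(nil, node(one, one, e)).
Decompose r/2: X2 ≐ one,  U ≐ node(node(one, one, e), r(nil, node(one, one, e)), nil).
Bind X2 := one; no other remaining equation mentions X2.
Bind U := node(node(one, one, e), r(nil, node(one, one, e)), nil).
MGU = { T := one, P := r(nil, node(one, one, e)), W := node(one, one, e), X2 := one, U := node(node(one, one, e), r(nil, node(one, one, e)), nil) }, so P := r(nil, node(one, one, e)).

r(nil, node(one, one, e))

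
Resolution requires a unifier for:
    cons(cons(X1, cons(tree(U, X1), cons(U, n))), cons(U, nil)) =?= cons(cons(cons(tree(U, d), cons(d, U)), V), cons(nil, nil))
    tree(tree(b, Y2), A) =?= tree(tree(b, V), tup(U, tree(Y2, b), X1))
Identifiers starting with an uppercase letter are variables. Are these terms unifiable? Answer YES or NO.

YES

Decompose cons/2: cons(X1, cons(tree(U, X1), cons(U, n))) =?= cons(cons(tree(U, d), cons(d, U)), V),  cons(U, nil) =?= cons(nil, nil).
Decompose cons/2: X1 =?= cons(tree(U, d), cons(d, U)),  cons(tree(U, X1), cons(U, n)) =?= V.
Bind X1 := cons(tree(U, d), cons(d, U)); substituting into the 2 remaining equations that mention X1 gives: cons(tree(U, cons(tree(U, d), cons(d, U))), cons(U, n)) =?= V,  tree(tree(b, Y2), A) =?= tree(tree(b, V), tup(U, tree(Y2, b), cons(tree(U, d), cons(d, U)))).
Bind V := cons(tree(U, cons(tree(U, d), cons(d, U))), cons(U, n)); substituting into the one remaining equation that mentions V gives: tree(tree(b, Y2), A) =?= tree(tree(b, cons(tree(U, cons(tree(U, d), cons(d, U))), cons(U, n))), tup(U, tree(Y2, b), cons(tree(U, d), cons(d, U)))).
Decompose cons/2: U =?= nil,  nil =?= nil.
Bind U := nil; substituting into the one remaining equation that mentions U gives: tree(tree(b, Y2), A) =?= tree(tree(b, cons(tree(nil, cons(tree(nil, d), cons(d, nil))), cons(nil, n))), tup(nil, tree(Y2, b), cons(tree(nil, d), cons(d, nil)))). Substituting into the earlier bindings gives X1 := cons(tree(nil, d), cons(d, nil)), V := cons(tree(nil, cons(tree(nil, d), cons(d, nil))), cons(nil, n)).
Delete trivial equation nil =?= nil.
Decompose tree/2: tree(b, Y2) =?= tree(b, cons(tree(nil, cons(tree(nil, d), cons(d, nil))), cons(nil, n))),  A =?= tup(nil, tree(Y2, b), cons(tree(nil, d), cons(d, nil))).
Decompose tree/2: b =?= b,  Y2 =?= cons(tree(nil, cons(tree(nil, d), cons(d, nil))), cons(nil, n)).
Delete trivial equation b =?= b.
Bind Y2 := cons(tree(nil, cons(tree(nil, d), cons(d, nil))), cons(nil, n)); substituting into the remaining equation gives: A =?= tup(nil, tree(cons(tree(nil, cons(tree(nil, d), cons(d, nil))), cons(nil, n)), b), cons(tree(nil, d), cons(d, nil))).
Bind A := tup(nil, tree(cons(tree(nil, cons(tree(nil, d), cons(d, nil))), cons(nil, n)), b), cons(tree(nil, d), cons(d, nil))).
No equations remain and no clash or occurs-check failure arose, so a unifier exists.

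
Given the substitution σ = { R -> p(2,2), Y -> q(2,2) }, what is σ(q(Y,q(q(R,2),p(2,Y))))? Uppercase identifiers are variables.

Replace each occurrence of R with p(2,2).
Replace each occurrence of Y with q(2,2).
Result: q(q(2,2),q(q(p(2,2),2),p(2,q(2,2)))).

q(q(2,2),q(q(p(2,2),2),p(2,q(2,2))))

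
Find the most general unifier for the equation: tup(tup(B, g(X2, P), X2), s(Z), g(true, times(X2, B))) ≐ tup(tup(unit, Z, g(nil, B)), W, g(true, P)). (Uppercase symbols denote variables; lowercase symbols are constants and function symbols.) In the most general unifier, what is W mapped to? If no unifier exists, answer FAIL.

Decompose tup/3: tup(B, g(X2, P), X2) ≐ tup(unit, Z, g(nil, B)),  s(Z) ≐ W,  g(true, times(X2, B)) ≐ g(true, P).
Decompose tup/3: B ≐ unit,  g(X2, P) ≐ Z,  X2 ≐ g(nil, B).
Bind B := unit; substituting into the 2 remaining equations that mention B gives: X2 ≐ g(nil, unit),  g(true, times(X2, unit)) ≐ g(true, P).
Bind Z := g(X2, P); substituting into the one remaining equation that mentions Z gives: s(g(X2, P)) ≐ W.
Bind X2 := g(nil, unit); substituting into the remaining equations gives: s(g(g(nil, unit), P)) ≐ W,  g(true, times(g(nil, unit), unit)) ≐ g(true, P). Substituting into the earlier binding gives Z := g(g(nil, unit), P).
Bind W := s(g(g(nil, unit), P)); no other remaining equation mentions W.
Decompose g/2: true ≐ true,  times(g(nil, unit), unit) ≐ P.
Delete trivial equation true ≐ true.
Bind P := times(g(nil, unit), unit). Substituting into the earlier bindings gives Z := g(g(nil, unit), times(g(nil, unit), unit)), W := s(g(g(nil, unit), times(g(nil, unit), unit))).
MGU = { B := unit, Z := g(g(nil, unit), times(g(nil, unit), unit)), X2 := g(nil, unit), W := s(g(g(nil, unit), times(g(nil, unit), unit))), P := times(g(nil, unit), unit) }, so W := s(g(g(nil, unit), times(g(nil, unit), unit))).

s(g(g(nil, unit), times(g(nil, unit), unit)))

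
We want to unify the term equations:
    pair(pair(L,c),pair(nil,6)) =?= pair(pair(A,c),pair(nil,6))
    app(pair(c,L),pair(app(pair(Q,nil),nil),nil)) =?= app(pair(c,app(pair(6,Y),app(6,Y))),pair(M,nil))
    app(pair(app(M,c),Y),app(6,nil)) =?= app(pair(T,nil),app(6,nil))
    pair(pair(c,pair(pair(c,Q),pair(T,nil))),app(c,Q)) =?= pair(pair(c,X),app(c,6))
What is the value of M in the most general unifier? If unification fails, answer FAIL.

Decompose pair/2: pair(L,c) =?= pair(A,c),  pair(nil,6) =?= pair(nil,6).
Decompose pair/2: L =?= A,  c =?= c.
Bind L := A; substituting into the one remaining equation that mentions L gives: app(pair(c,A),pair(app(pair(Q,nil),nil),nil)) =?= app(pair(c,app(pair(6,Y),app(6,Y))),pair(M,nil)).
Delete trivial equation c =?= c.
Delete trivial equation pair(nil,6) =?= pair(nil,6).
Decompose app/2: pair(c,A) =?= pair(c,app(pair(6,Y),app(6,Y))),  pair(app(pair(Q,nil),nil),nil) =?= pair(M,nil).
Decompose pair/2: c =?= c,  A =?= app(pair(6,Y),app(6,Y)).
Delete trivial equation c =?= c.
Bind A := app(pair(6,Y),app(6,Y)); no other remaining equation mentions A. Substituting into the earlier binding gives L := app(pair(6,Y),app(6,Y)).
Decompose pair/2: app(pair(Q,nil),nil) =?= M,  nil =?= nil.
Bind M := app(pair(Q,nil),nil); substituting into the one remaining equation that mentions M gives: app(pair(app(app(pair(Q,nil),nil),c),Y),app(6,nil)) =?= app(pair(T,nil),app(6,nil)).
Delete trivial equation nil =?= nil.
Decompose app/2: pair(app(app(pair(Q,nil),nil),c),Y) =?= pair(T,nil),  app(6,nil) =?= app(6,nil).
Decompose pair/2: app(app(pair(Q,nil),nil),c) =?= T,  Y =?= nil.
Bind T := app(app(pair(Q,nil),nil),c); substituting into the one remaining equation that mentions T gives: pair(pair(c,pair(pair(c,Q),pair(app(app(pair(Q,nil),nil),c),nil))),app(c,Q)) =?= pair(pair(c,X),app(c,6)).
Bind Y := nil; no other remaining equation mentions Y. Substituting into the earlier bindings gives L := app(pair(6,nil),app(6,nil)), A := app(pair(6,nil),app(6,nil)).
Delete trivial equation app(6,nil) =?= app(6,nil).
Decompose pair/2: pair(c,pair(pair(c,Q),pair(app(app(pair(Q,nil),nil),c),nil))) =?= pair(c,X),  app(c,Q) =?= app(c,6).
Decompose pair/2: c =?= c,  pair(pair(c,Q),pair(app(app(pair(Q,nil),nil),c),nil)) =?= X.
Delete trivial equation c =?= c.
Bind X := pair(pair(c,Q),pair(app(app(pair(Q,nil),nil),c),nil)); no other remaining equation mentions X.
Decompose app/2: c =?= c,  Q =?= 6.
Delete trivial equation c =?= c.
Bind Q := 6. Substituting into the earlier bindings gives M := app(pair(6,nil),nil), T := app(app(pair(6,nil),nil),c), X := pair(pair(c,6),pair(app(app(pair(6,nil),nil),c),nil)).
MGU = { L ↦ app(pair(6,nil),app(6,nil)), A ↦ app(pair(6,nil),app(6,nil)), M ↦ app(pair(6,nil),nil), T ↦ app(app(pair(6,nil),nil),c), Y ↦ nil, X ↦ pair(pair(c,6),pair(app(app(pair(6,nil),nil),c),nil)), Q ↦ 6 }, so M ↦ app(pair(6,nil),nil).

app(pair(6,nil),nil)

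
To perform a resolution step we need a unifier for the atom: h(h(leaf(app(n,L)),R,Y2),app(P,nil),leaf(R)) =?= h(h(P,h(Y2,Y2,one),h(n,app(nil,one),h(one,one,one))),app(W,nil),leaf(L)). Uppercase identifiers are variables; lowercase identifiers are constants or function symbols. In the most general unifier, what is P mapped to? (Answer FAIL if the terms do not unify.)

leaf(app(n,h(h(n,app(nil,one),h(one,one,one)),h(n,app(nil,one),h(one,one,one)),one)))

Decompose h/3: h(leaf(app(n,L)),R,Y2) =?= h(P,h(Y2,Y2,one),h(n,app(nil,one),h(one,one,one))),  app(P,nil) =?= app(W,nil),  leaf(R) =?= leaf(L).
Decompose h/3: leaf(app(n,L)) =?= P,  R =?= h(Y2,Y2,one),  Y2 =?= h(n,app(nil,one),h(one,one,one)).
Bind P := leaf(app(n,L)); substituting into the one remaining equation that mentions P gives: app(leaf(app(n,L)),nil) =?= app(W,nil).
Bind R := h(Y2,Y2,one); substituting into the one remaining equation that mentions R gives: leaf(h(Y2,Y2,one)) =?= leaf(L).
Bind Y2 := h(n,app(nil,one),h(one,one,one)); substituting into the one remaining equation that mentions Y2 gives: leaf(h(h(n,app(nil,one),h(one,one,one)),h(n,app(nil,one),h(one,one,one)),one)) =?= leaf(L). Substituting into the earlier binding gives R := h(h(n,app(nil,one),h(one,one,one)),h(n,app(nil,one),h(one,one,one)),one).
Decompose app/2: leaf(app(n,L)) =?= W,  nil =?= nil.
Bind W := leaf(app(n,L)); no other remaining equation mentions W.
Delete trivial equation nil =?= nil.
Decompose leaf/1: h(h(n,app(nil,one),h(one,one,one)),h(n,app(nil,one),h(one,one,one)),one) =?= L.
Bind L := h(h(n,app(nil,one),h(one,one,one)),h(n,app(nil,one),h(one,one,one)),one). Substituting into the earlier bindings gives P := leaf(app(n,h(h(n,app(nil,one),h(one,one,one)),h(n,app(nil,one),h(one,one,one)),one))), W := leaf(app(n,h(h(n,app(nil,one),h(one,one,one)),h(n,app(nil,one),h(one,one,one)),one))).
MGU = { P -> leaf(app(n,h(h(n,app(nil,one),h(one,one,one)),h(n,app(nil,one),h(one,one,one)),one))), R -> h(h(n,app(nil,one),h(one,one,one)),h(n,app(nil,one),h(one,one,one)),one), Y2 -> h(n,app(nil,one),h(one,one,one)), W -> leaf(app(n,h(h(n,app(nil,one),h(one,one,one)),h(n,app(nil,one),h(one,one,one)),one))), L -> h(h(n,app(nil,one),h(one,one,one)),h(n,app(nil,one),h(one,one,one)),one) }, so P -> leaf(app(n,h(h(n,app(nil,one),h(one,one,one)),h(n,app(nil,one),h(one,one,one)),one))).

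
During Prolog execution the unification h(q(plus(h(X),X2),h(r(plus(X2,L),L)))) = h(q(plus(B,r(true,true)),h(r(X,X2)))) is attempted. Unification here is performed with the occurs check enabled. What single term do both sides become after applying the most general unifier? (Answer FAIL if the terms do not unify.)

Decompose h/1: q(plus(h(X),X2),h(r(plus(X2,L),L))) = q(plus(B,r(true,true)),h(r(X,X2))).
Decompose q/2: plus(h(X),X2) = plus(B,r(true,true)),  h(r(plus(X2,L),L)) = h(r(X,X2)).
Decompose plus/2: h(X) = B,  X2 = r(true,true).
Bind B := h(X); no other remaining equation mentions B.
Bind X2 := r(true,true); substituting into the remaining equation gives: h(r(plus(r(true,true),L),L)) = h(r(X,r(true,true))).
Decompose h/1: r(plus(r(true,true),L),L) = r(X,r(true,true)).
Decompose r/2: plus(r(true,true),L) = X,  L = r(true,true).
Bind X := plus(r(true,true),L); no other remaining equation mentions X. Substituting into the earlier binding gives B := h(plus(r(true,true),L)).
Bind L := r(true,true). Substituting into the earlier bindings gives B := h(plus(r(true,true),r(true,true))), X := plus(r(true,true),r(true,true)).
Applying the MGU to either side gives h(q(plus(h(plus(r(true,true),r(true,true))),r(true,true)),h(r(plus(r(true,true),r(true,true)),r(true,true))))).

h(q(plus(h(plus(r(true,true),r(true,true))),r(true,true)),h(r(plus(r(true,true),r(true,true)),r(true,true)))))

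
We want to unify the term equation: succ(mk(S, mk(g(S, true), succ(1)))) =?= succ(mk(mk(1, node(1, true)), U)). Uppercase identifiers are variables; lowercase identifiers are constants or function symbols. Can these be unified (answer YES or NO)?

Decompose succ/1: mk(S, mk(g(S, true), succ(1))) =?= mk(mk(1, node(1, true)), U).
Decompose mk/2: S =?= mk(1, node(1, true)),  mk(g(S, true), succ(1)) =?= U.
Bind S := mk(1, node(1, true)); substituting into the remaining equation gives: mk(g(mk(1, node(1, true)), true), succ(1)) =?= U.
Bind U := mk(g(mk(1, node(1, true)), true), succ(1)).
No equations remain and no clash or occurs-check failure arose, so a unifier exists.

YES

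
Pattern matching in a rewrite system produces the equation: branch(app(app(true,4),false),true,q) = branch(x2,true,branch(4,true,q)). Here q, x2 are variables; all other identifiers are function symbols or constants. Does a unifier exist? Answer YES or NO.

NO

Decompose branch/3: app(app(true,4),false) = x2,  true = true,  q = branch(4,true,q).
Bind x2 := app(app(true,4),false); no other remaining equation mentions x2.
Delete trivial equation true = true.
Occurs check fails: q occurs in branch(4,true,q); the equation q = branch(4,true,q) has no finite solution.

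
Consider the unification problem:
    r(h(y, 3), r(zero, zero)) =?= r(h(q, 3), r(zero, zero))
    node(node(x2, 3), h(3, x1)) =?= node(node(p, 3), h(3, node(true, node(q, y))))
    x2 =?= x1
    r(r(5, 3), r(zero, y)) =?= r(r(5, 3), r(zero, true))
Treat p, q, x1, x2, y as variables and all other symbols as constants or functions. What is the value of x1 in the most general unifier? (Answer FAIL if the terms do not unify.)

Decompose r/2: h(y, 3) =?= h(q, 3),  r(zero, zero) =?= r(zero, zero).
Decompose h/2: y =?= q,  3 =?= 3.
Bind y := q; substituting into the 2 remaining equations that mention y gives: node(node(x2, 3), h(3, x1)) =?= node(node(p, 3), h(3, node(true, node(q, q)))),  r(r(5, 3), r(zero, q)) =?= r(r(5, 3), r(zero, true)).
Delete trivial equation 3 =?= 3.
Delete trivial equation r(zero, zero) =?= r(zero, zero).
Decompose node/2: node(x2, 3) =?= node(p, 3),  h(3, x1) =?= h(3, node(true, node(q, q))).
Decompose node/2: x2 =?= p,  3 =?= 3.
Bind x2 := p; substituting into the one remaining equation that mentions x2 gives: p =?= x1.
Delete trivial equation 3 =?= 3.
Decompose h/2: 3 =?= 3,  x1 =?= node(true, node(q, q)).
Delete trivial equation 3 =?= 3.
Bind x1 := node(true, node(q, q)); substituting into the one remaining equation that mentions x1 gives: p =?= node(true, node(q, q)).
Bind p := node(true, node(q, q)); no other remaining equation mentions p. Substituting into the earlier binding gives x2 := node(true, node(q, q)).
Decompose r/2: r(5, 3) =?= r(5, 3),  r(zero, q) =?= r(zero, true).
Delete trivial equation r(5, 3) =?= r(5, 3).
Decompose r/2: zero =?= zero,  q =?= true.
Delete trivial equation zero =?= zero.
Bind q := true. Substituting into the earlier bindings gives y := true, x2 := node(true, node(true, true)), x1 := node(true, node(true, true)), p := node(true, node(true, true)).
MGU = { y ↦ true, x2 ↦ node(true, node(true, true)), x1 ↦ node(true, node(true, true)), p ↦ node(true, node(true, true)), q ↦ true }, so x1 ↦ node(true, node(true, true)).

node(true, node(true, true))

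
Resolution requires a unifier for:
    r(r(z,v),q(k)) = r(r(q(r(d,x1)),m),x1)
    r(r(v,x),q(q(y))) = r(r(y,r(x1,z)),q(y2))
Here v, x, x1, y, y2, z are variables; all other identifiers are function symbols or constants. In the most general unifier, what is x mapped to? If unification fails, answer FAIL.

r(q(k),q(r(d,q(k))))

Decompose r/2: r(z,v) = r(q(r(d,x1)),m),  q(k) = x1.
Decompose r/2: z = q(r(d,x1)),  v = m.
Bind z := q(r(d,x1)); substituting into the one remaining equation that mentions z gives: r(r(v,x),q(q(y))) = r(r(y,r(x1,q(r(d,x1)))),q(y2)).
Bind v := m; substituting into the one remaining equation that mentions v gives: r(r(m,x),q(q(y))) = r(r(y,r(x1,q(r(d,x1)))),q(y2)).
Bind x1 := q(k); substituting into the remaining equation gives: r(r(m,x),q(q(y))) = r(r(y,r(q(k),q(r(d,q(k))))),q(y2)). Substituting into the earlier binding gives z := q(r(d,q(k))).
Decompose r/2: r(m,x) = r(y,r(q(k),q(r(d,q(k))))),  q(q(y)) = q(y2).
Decompose r/2: m = y,  x = r(q(k),q(r(d,q(k)))).
Bind y := m; substituting into the one remaining equation that mentions y gives: q(q(m)) = q(y2).
Bind x := r(q(k),q(r(d,q(k)))); no other remaining equation mentions x.
Decompose q/1: q(m) = y2.
Bind y2 := q(m).
MGU = { z ↦ q(r(d,q(k))), v ↦ m, x1 ↦ q(k), y ↦ m, x ↦ r(q(k),q(r(d,q(k)))), y2 ↦ q(m) }, so x ↦ r(q(k),q(r(d,q(k)))).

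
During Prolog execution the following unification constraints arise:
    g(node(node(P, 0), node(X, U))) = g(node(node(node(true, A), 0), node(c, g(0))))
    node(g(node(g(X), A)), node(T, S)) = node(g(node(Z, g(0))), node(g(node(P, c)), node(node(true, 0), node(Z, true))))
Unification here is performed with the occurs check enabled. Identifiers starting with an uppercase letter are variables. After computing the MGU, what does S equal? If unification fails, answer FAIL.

Decompose g/1: node(node(P, 0), node(X, U)) = node(node(node(true, A), 0), node(c, g(0))).
Decompose node/2: node(P, 0) = node(node(true, A), 0),  node(X, U) = node(c, g(0)).
Decompose node/2: P = node(true, A),  0 = 0.
Bind P := node(true, A); substituting into the one remaining equation that mentions P gives: node(g(node(g(X), A)), node(T, S)) = node(g(node(Z, g(0))), node(g(node(node(true, A), c)), node(node(true, 0), node(Z, true)))).
Delete trivial equation 0 = 0.
Decompose node/2: X = c,  U = g(0).
Bind X := c; substituting into the one remaining equation that mentions X gives: node(g(node(g(c), A)), node(T, S)) = node(g(node(Z, g(0))), node(g(node(node(true, A), c)), node(node(true, 0), node(Z, true)))).
Bind U := g(0); no other remaining equation mentions U.
Decompose node/2: g(node(g(c), A)) = g(node(Z, g(0))),  node(T, S) = node(g(node(node(true, A), c)), node(node(true, 0), node(Z, true))).
Decompose g/1: node(g(c), A) = node(Z, g(0)).
Decompose node/2: g(c) = Z,  A = g(0).
Bind Z := g(c); substituting into the one remaining equation that mentions Z gives: node(T, S) = node(g(node(node(true, A), c)), node(node(true, 0), node(g(c), true))).
Bind A := g(0); substituting into the remaining equation gives: node(T, S) = node(g(node(node(true, g(0)), c)), node(node(true, 0), node(g(c), true))). Substituting into the earlier binding gives P := node(true, g(0)).
Decompose node/2: T = g(node(node(true, g(0)), c)),  S = node(node(true, 0), node(g(c), true)).
Bind T := g(node(node(true, g(0)), c)); no other remaining equation mentions T.
Bind S := node(node(true, 0), node(g(c), true)).
MGU = { P ↦ node(true, g(0)), X ↦ c, U ↦ g(0), Z ↦ g(c), A ↦ g(0), T ↦ g(node(node(true, g(0)), c)), S ↦ node(node(true, 0), node(g(c), true)) }, so S ↦ node(node(true, 0), node(g(c), true)).

node(node(true, 0), node(g(c), true))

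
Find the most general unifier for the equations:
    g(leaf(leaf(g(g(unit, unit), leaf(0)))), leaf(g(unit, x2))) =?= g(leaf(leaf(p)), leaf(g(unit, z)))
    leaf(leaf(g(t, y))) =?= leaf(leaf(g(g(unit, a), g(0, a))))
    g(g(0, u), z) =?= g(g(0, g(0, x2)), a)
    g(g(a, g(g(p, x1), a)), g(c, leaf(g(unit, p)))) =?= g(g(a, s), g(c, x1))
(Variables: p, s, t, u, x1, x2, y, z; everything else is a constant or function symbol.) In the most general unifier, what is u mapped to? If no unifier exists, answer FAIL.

g(0, a)

Decompose g/2: leaf(leaf(g(g(unit, unit), leaf(0)))) =?= leaf(leaf(p)),  leaf(g(unit, x2)) =?= leaf(g(unit, z)).
Decompose leaf/1: leaf(g(g(unit, unit), leaf(0))) =?= leaf(p).
Decompose leaf/1: g(g(unit, unit), leaf(0)) =?= p.
Bind p := g(g(unit, unit), leaf(0)); substituting into the one remaining equation that mentions p gives: g(g(a, g(g(g(g(unit, unit), leaf(0)), x1), a)), g(c, leaf(g(unit, g(g(unit, unit), leaf(0)))))) =?= g(g(a, s), g(c, x1)).
Decompose leaf/1: g(unit, x2) =?= g(unit, z).
Decompose g/2: unit =?= unit,  x2 =?= z.
Delete trivial equation unit =?= unit.
Bind x2 := z; substituting into the one remaining equation that mentions x2 gives: g(g(0, u), z) =?= g(g(0, g(0, z)), a).
Decompose leaf/1: leaf(g(t, y)) =?= leaf(g(g(unit, a), g(0, a))).
Decompose leaf/1: g(t, y) =?= g(g(unit, a), g(0, a)).
Decompose g/2: t =?= g(unit, a),  y =?= g(0, a).
Bind t := g(unit, a); no other remaining equation mentions t.
Bind y := g(0, a); no other remaining equation mentions y.
Decompose g/2: g(0, u) =?= g(0, g(0, z)),  z =?= a.
Decompose g/2: 0 =?= 0,  u =?= g(0, z).
Delete trivial equation 0 =?= 0.
Bind u := g(0, z); no other remaining equation mentions u.
Bind z := a; no other remaining equation mentions z. Substituting into the earlier bindings gives x2 := a, u := g(0, a).
Decompose g/2: g(a, g(g(g(g(unit, unit), leaf(0)), x1), a)) =?= g(a, s),  g(c, leaf(g(unit, g(g(unit, unit), leaf(0))))) =?= g(c, x1).
Decompose g/2: a =?= a,  g(g(g(g(unit, unit), leaf(0)), x1), a) =?= s.
Delete trivial equation a =?= a.
Bind s := g(g(g(g(unit, unit), leaf(0)), x1), a); no other remaining equation mentions s.
Decompose g/2: c =?= c,  leaf(g(unit, g(g(unit, unit), leaf(0)))) =?= x1.
Delete trivial equation c =?= c.
Bind x1 := leaf(g(unit, g(g(unit, unit), leaf(0)))). Substituting into the earlier binding gives s := g(g(g(g(unit, unit), leaf(0)), leaf(g(unit, g(g(unit, unit), leaf(0))))), a).
MGU = { p := g(g(unit, unit), leaf(0)), x2 := a, t := g(unit, a), y := g(0, a), u := g(0, a), z := a, s := g(g(g(g(unit, unit), leaf(0)), leaf(g(unit, g(g(unit, unit), leaf(0))))), a), x1 := leaf(g(unit, g(g(unit, unit), leaf(0)))) }, so u := g(0, a).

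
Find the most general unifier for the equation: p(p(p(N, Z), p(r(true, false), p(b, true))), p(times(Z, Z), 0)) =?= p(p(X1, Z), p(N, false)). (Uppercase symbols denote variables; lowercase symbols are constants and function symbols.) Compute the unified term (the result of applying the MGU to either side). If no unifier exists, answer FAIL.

Decompose p/2: p(p(N, Z), p(r(true, false), p(b, true))) =?= p(X1, Z),  p(times(Z, Z), 0) =?= p(N, false).
Decompose p/2: p(N, Z) =?= X1,  p(r(true, false), p(b, true)) =?= Z.
Bind X1 := p(N, Z); no other remaining equation mentions X1.
Bind Z := p(r(true, false), p(b, true)); substituting into the remaining equation gives: p(times(p(r(true, false), p(b, true)), p(r(true, false), p(b, true))), 0) =?= p(N, false). Substituting into the earlier binding gives X1 := p(N, p(r(true, false), p(b, true))).
Decompose p/2: times(p(r(true, false), p(b, true)), p(r(true, false), p(b, true))) =?= N,  0 =?= false.
Bind N := times(p(r(true, false), p(b, true)), p(r(true, false), p(b, true))); no other remaining equation mentions N. Substituting into the earlier binding gives X1 := p(times(p(r(true, false), p(b, true)), p(r(true, false), p(b, true))), p(r(true, false), p(b, true))).
Clash: constants 0 and false differ; no unifier exists.

FAIL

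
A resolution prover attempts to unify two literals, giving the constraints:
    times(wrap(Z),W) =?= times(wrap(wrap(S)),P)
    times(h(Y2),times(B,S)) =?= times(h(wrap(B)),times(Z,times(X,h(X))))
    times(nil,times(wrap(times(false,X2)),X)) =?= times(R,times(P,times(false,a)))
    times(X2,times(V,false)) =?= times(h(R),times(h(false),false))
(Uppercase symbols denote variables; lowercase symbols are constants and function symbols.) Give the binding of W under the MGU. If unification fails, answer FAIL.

Decompose times/2: wrap(Z) =?= wrap(wrap(S)),  W =?= P.
Decompose wrap/1: Z =?= wrap(S).
Bind Z := wrap(S); substituting into the one remaining equation that mentions Z gives: times(h(Y2),times(B,S)) =?= times(h(wrap(B)),times(wrap(S),times(X,h(X)))).
Bind W := P; no other remaining equation mentions W.
Decompose times/2: h(Y2) =?= h(wrap(B)),  times(B,S) =?= times(wrap(S),times(X,h(X))).
Decompose h/1: Y2 =?= wrap(B).
Bind Y2 := wrap(B); no other remaining equation mentions Y2.
Decompose times/2: B =?= wrap(S),  S =?= times(X,h(X)).
Bind B := wrap(S); no other remaining equation mentions B. Substituting into the earlier binding gives Y2 := wrap(wrap(S)).
Bind S := times(X,h(X)); no other remaining equation mentions S. Substituting into the earlier bindings gives Z := wrap(times(X,h(X))), Y2 := wrap(wrap(times(X,h(X)))), B := wrap(times(X,h(X))).
Decompose times/2: nil =?= R,  times(wrap(times(false,X2)),X) =?= times(P,times(false,a)).
Bind R := nil; substituting into the one remaining equation that mentions R gives: times(X2,times(V,false)) =?= times(h(nil),times(h(false),false)).
Decompose times/2: wrap(times(false,X2)) =?= P,  X =?= times(false,a).
Bind P := wrap(times(false,X2)); no other remaining equation mentions P. Substituting into the earlier binding gives W := wrap(times(false,X2)).
Bind X := times(false,a); no other remaining equation mentions X. Substituting into the earlier bindings gives Z := wrap(times(times(false,a),h(times(false,a)))), Y2 := wrap(wrap(times(times(false,a),h(times(false,a))))), B := wrap(times(times(false,a),h(times(false,a)))), S := times(times(false,a),h(times(false,a))).
Decompose times/2: X2 =?= h(nil),  times(V,false) =?= times(h(false),false).
Bind X2 := h(nil); no other remaining equation mentions X2. Substituting into the earlier bindings gives W := wrap(times(false,h(nil))), P := wrap(times(false,h(nil))).
Decompose times/2: V =?= h(false),  false =?= false.
Bind V := h(false); no other remaining equation mentions V.
Delete trivial equation false =?= false.
MGU = { Z -> wrap(times(times(false,a),h(times(false,a)))), W -> wrap(times(false,h(nil))), Y2 -> wrap(wrap(times(times(false,a),h(times(false,a))))), B -> wrap(times(times(false,a),h(times(false,a)))), S -> times(times(false,a),h(times(false,a))), R -> nil, P -> wrap(times(false,h(nil))), X -> times(false,a), X2 -> h(nil), V -> h(false) }, so W -> wrap(times(false,h(nil))).

wrap(times(false,h(nil)))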